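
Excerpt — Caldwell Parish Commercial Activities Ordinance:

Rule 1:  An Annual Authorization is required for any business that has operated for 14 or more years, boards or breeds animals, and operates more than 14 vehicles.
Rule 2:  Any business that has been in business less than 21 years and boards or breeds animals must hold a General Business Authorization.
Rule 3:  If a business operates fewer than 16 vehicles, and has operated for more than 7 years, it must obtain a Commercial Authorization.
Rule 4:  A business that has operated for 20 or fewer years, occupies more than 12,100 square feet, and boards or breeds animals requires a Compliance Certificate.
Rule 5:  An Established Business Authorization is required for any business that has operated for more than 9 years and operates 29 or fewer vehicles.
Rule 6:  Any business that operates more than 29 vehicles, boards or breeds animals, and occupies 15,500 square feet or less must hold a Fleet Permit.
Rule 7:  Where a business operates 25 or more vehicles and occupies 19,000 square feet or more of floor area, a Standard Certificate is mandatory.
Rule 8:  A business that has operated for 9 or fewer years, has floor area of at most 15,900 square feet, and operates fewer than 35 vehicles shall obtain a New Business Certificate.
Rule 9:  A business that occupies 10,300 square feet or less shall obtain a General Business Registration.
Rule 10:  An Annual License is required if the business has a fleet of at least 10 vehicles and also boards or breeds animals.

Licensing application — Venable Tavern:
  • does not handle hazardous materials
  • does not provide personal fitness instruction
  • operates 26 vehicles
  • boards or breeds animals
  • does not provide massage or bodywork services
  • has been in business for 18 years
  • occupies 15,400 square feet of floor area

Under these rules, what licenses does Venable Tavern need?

Annual Authorization, Annual License, Compliance Certificate, Established Business Authorization, General Business Authorization

Rule 1: years in business 18 ≥ 14; boards or breeds animals; vehicles 26 > 14 → Annual Authorization required.
Rule 2: years in business 18 < 21; boards or breeds animals → General Business Authorization required.
Rule 3: vehicles 26 ≥ 16; years in business 18 > 7 → Commercial Authorization not required.
Rule 4: years in business 18 ≤ 20; floor area 15,400 square feet > 12,100 square feet; boards or breeds animals → Compliance Certificate required.
Rule 5: years in business 18 > 9; vehicles 26 ≤ 29 → Established Business Authorization required.
Rule 6: vehicles 26 ≤ 29; boards or breeds animals; floor area 15,400 square feet ≤ 15,500 square feet → Fleet Permit not required.
Rule 7: vehicles 26 ≥ 25; floor area 15,400 square feet < 19,000 square feet → Standard Certificate not required.
Rule 8: years in business 18 > 9; floor area 15,400 square feet ≤ 15,900 square feet; vehicles 26 < 35 → New Business Certificate not required.
Rule 9: floor area 15,400 square feet > 10,300 square feet → General Business Registration not required.
Rule 10: vehicles 26 ≥ 10; boards or breeds animals → Annual License required.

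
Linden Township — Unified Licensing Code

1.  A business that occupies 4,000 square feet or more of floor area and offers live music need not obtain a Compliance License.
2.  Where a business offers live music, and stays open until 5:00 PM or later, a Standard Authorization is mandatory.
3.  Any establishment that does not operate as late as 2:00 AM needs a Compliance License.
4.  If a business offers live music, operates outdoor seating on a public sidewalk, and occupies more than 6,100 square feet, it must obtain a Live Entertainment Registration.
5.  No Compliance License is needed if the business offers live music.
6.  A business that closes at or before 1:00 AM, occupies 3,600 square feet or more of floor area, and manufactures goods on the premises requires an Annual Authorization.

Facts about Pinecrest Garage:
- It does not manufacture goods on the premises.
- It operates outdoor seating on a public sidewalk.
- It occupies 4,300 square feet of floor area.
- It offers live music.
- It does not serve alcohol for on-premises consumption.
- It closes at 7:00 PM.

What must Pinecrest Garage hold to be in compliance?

1. floor area 4,300 square feet ≥ 4,000 square feet; offers live music → exempt from Compliance License.
2. offers live music; closes 7:00 PM, after 5:00 PM → Standard Authorization required.
3. closes 7:00 PM, at/before 2:00 AM → Compliance License required.
4. offers live music; operates outdoor seating on a public sidewalk; floor area 4,300 square feet ≤ 6,100 square feet → Live Entertainment Registration not required.
5. offers live music → exempt from Compliance License.
6. closes 7:00 PM, at/before 1:00 AM; floor area 4,300 square feet ≥ 3,600 square feet; does not manufacture goods on the premises → Annual Authorization not required.

Standard Authorization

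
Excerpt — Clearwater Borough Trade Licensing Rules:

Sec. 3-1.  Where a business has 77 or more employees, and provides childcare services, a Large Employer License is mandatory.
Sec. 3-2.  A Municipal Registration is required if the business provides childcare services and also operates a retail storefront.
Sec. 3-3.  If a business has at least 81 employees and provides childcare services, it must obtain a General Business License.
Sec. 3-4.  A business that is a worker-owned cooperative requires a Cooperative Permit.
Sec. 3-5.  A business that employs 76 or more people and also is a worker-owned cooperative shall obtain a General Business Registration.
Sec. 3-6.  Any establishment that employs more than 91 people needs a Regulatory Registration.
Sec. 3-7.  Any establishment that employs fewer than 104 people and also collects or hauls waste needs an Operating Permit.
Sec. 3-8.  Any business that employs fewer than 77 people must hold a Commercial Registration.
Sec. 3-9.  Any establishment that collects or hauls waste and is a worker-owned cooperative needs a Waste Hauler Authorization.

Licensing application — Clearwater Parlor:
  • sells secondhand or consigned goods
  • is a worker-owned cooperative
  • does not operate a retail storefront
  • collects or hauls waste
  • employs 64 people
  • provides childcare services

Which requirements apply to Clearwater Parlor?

Sec. 3-1. employees 64 < 77; provides childcare services → Large Employer License not required.
Sec. 3-2. provides childcare services; does not operate a retail storefront → Municipal Registration not required.
Sec. 3-3. employees 64 < 81; provides childcare services → General Business License not required.
Sec. 3-4. is a worker-owned cooperative → Cooperative Permit required.
Sec. 3-5. employees 64 < 76; is a worker-owned cooperative → General Business Registration not required.
Sec. 3-6. employees 64 ≤ 91 → Regulatory Registration not required.
Sec. 3-7. employees 64 < 104; collects or hauls waste → Operating Permit required.
Sec. 3-8. employees 64 < 77 → Commercial Registration required.
Sec. 3-9. collects or hauls waste; is a worker-owned cooperative → Waste Hauler Authorization required.

Commercial Registration, Cooperative Permit, Operating Permit, Waste Hauler Authorization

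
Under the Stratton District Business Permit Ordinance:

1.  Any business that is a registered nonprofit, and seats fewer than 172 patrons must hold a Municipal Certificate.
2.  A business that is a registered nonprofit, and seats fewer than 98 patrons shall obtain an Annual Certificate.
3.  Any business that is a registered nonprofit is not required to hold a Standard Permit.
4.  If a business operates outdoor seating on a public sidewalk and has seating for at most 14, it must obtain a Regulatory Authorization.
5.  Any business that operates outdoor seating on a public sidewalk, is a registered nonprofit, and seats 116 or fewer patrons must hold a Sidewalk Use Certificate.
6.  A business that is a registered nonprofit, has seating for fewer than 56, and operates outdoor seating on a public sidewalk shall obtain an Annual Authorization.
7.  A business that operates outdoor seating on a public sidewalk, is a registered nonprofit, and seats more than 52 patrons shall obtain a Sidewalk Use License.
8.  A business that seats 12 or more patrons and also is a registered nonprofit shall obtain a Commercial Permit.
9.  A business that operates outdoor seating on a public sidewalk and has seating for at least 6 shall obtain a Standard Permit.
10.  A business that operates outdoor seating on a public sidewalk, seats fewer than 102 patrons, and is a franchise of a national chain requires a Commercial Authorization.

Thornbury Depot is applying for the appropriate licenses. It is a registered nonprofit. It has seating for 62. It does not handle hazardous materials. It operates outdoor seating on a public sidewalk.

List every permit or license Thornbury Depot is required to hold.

Annual Certificate, Commercial Permit, Municipal Certificate, Sidewalk Use Certificate, Sidewalk Use License

1. is a registered nonprofit; seating 62 < 172 → Municipal Certificate required.
2. is a registered nonprofit; seating 62 < 98 → Annual Certificate required.
3. is a registered nonprofit → exempt from Standard Permit.
4. operates outdoor seating on a public sidewalk; seating 62 > 14 → Regulatory Authorization not required.
5. operates outdoor seating on a public sidewalk; is a registered nonprofit; seating 62 ≤ 116 → Sidewalk Use Certificate required.
6. is a registered nonprofit; seating 62 ≥ 56; operates outdoor seating on a public sidewalk → Annual Authorization not required.
7. operates outdoor seating on a public sidewalk; is a registered nonprofit; seating 62 > 52 → Sidewalk Use License required.
8. seating 62 ≥ 12; is a registered nonprofit → Commercial Permit required.
9. operates outdoor seating on a public sidewalk; seating 62 ≥ 6 → Standard Permit required.
10. operates outdoor seating on a public sidewalk; seating 62 < 102; is a registered nonprofit (not: is a franchise of a national chain) → Commercial Authorization not required.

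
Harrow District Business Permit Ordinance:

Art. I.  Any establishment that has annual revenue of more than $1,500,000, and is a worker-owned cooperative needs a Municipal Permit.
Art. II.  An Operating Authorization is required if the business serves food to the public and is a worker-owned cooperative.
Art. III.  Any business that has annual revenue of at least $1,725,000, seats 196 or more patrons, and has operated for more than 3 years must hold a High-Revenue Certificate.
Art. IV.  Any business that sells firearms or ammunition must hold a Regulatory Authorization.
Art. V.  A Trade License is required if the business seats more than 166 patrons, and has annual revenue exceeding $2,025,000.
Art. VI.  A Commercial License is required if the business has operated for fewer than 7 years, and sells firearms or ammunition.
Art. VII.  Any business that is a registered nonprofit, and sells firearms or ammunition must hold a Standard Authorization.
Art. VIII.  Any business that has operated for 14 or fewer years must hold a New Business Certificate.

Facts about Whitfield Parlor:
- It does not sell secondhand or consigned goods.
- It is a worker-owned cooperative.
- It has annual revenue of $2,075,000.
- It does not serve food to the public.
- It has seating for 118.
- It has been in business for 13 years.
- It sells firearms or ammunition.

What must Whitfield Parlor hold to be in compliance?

Municipal Permit, New Business Certificate, Regulatory Authorization

Art. I. revenue $2,075,000 > $1,500,000; is a worker-owned cooperative → Municipal Permit required.
Art. II. does not serve food to the public; is a worker-owned cooperative → Operating Authorization not required.
Art. III. revenue $2,075,000 ≥ $1,725,000; seating 118 < 196; years in business 13 > 3 → High-Revenue Certificate not required.
Art. IV. sells firearms or ammunition → Regulatory Authorization required.
Art. V. seating 118 ≤ 166; revenue $2,075,000 > $2,025,000 → Trade License not required.
Art. VI. years in business 13 ≥ 7; sells firearms or ammunition → Commercial License not required.
Art. VII. is a worker-owned cooperative (not: is a registered nonprofit); sells firearms or ammunition → Standard Authorization not required.
Art. VIII. years in business 13 ≤ 14 → New Business Certificate required.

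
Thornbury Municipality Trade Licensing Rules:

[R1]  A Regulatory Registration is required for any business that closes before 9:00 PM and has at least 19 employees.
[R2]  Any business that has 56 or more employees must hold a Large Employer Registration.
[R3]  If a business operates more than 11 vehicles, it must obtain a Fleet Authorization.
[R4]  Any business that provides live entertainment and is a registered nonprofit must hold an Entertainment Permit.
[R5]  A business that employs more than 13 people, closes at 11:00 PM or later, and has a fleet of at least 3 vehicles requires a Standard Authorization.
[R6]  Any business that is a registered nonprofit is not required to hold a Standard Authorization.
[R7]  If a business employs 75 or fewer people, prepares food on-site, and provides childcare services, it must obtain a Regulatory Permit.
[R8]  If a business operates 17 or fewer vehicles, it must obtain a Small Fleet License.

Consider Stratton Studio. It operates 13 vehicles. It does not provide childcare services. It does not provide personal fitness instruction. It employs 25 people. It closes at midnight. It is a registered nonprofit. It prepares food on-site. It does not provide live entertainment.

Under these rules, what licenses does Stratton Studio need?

Fleet Authorization, Small Fleet License

[R1] closes midnight, after 9:00 PM; employees 25 ≥ 19 → Regulatory Registration not required.
[R2] employees 25 < 56 → Large Employer Registration not required.
[R3] vehicles 13 > 11 → Fleet Authorization required.
[R4] does not provide live entertainment; is a registered nonprofit → Entertainment Permit not required.
[R5] employees 25 > 13; closes midnight, after 11:00 PM; vehicles 13 ≥ 3 → Standard Authorization required.
[R6] is a registered nonprofit → exempt from Standard Authorization.
[R7] employees 25 ≤ 75; prepares food on-site; does not provide childcare services → Regulatory Permit not required.
[R8] vehicles 13 ≤ 17 → Small Fleet License required.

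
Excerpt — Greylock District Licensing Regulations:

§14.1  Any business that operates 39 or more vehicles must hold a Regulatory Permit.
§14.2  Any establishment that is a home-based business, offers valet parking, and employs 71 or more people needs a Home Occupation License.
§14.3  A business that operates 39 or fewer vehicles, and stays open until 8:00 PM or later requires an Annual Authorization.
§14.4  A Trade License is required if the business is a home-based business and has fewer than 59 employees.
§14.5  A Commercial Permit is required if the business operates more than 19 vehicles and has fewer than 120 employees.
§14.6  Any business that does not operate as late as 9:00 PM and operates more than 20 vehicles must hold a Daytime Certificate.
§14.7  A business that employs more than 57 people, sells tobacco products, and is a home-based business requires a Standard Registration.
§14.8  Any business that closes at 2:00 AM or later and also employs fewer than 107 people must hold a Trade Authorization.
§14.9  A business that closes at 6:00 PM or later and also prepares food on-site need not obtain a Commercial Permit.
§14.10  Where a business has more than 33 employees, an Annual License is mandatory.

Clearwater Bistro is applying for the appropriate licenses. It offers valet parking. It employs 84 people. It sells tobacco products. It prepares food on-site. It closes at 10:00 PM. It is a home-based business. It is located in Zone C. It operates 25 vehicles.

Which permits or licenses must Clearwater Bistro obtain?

Annual Authorization, Annual License, Home Occupation License, Standard Registration

§14.1 vehicles 25 < 39 → Regulatory Permit not required.
§14.2 is a home-based business; offers valet parking; employees 84 ≥ 71 → Home Occupation License required.
§14.3 vehicles 25 ≤ 39; closes 10:00 PM, after 8:00 PM → Annual Authorization required.
§14.4 is a home-based business; employees 84 ≥ 59 → Trade License not required.
§14.5 vehicles 25 > 19; employees 84 < 120 → Commercial Permit required.
§14.6 closes 10:00 PM, after 9:00 PM; vehicles 25 > 20 → Daytime Certificate not required.
§14.7 employees 84 > 57; sells tobacco products; is a home-based business → Standard Registration required.
§14.8 closes 10:00 PM, at/before 2:00 AM; employees 84 < 107 → Trade Authorization not required.
§14.9 closes 10:00 PM, after 6:00 PM; prepares food on-site → exempt from Commercial Permit.
§14.10 employees 84 > 33 → Annual License required.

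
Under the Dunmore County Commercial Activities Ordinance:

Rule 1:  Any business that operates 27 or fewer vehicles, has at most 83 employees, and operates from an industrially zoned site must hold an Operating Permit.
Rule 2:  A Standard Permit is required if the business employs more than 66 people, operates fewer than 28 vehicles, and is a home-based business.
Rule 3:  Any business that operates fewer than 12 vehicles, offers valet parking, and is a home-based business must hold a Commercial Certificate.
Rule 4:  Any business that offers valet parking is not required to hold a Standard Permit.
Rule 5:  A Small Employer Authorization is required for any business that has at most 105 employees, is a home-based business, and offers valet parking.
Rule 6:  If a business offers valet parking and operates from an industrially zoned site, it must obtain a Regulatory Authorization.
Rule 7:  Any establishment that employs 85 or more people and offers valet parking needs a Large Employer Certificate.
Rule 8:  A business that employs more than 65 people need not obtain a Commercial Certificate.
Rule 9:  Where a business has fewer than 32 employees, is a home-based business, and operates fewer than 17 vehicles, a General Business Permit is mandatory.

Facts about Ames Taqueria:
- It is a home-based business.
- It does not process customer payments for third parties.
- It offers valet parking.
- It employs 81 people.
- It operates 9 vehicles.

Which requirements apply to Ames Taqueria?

Rule 1: vehicles 9 ≤ 27; employees 81 ≤ 83; is a home-based business (not: operates from an industrially zoned site) → Operating Permit not required.
Rule 2: employees 81 > 66; vehicles 9 < 28; is a home-based business → Standard Permit required.
Rule 3: vehicles 9 < 12; offers valet parking; is a home-based business → Commercial Certificate required.
Rule 4: offers valet parking → exempt from Standard Permit.
Rule 5: employees 81 ≤ 105; is a home-based business; offers valet parking → Small Employer Authorization required.
Rule 6: offers valet parking; is a home-based business (not: operates from an industrially zoned site) → Regulatory Authorization not required.
Rule 7: employees 81 < 85; offers valet parking → Large Employer Certificate not required.
Rule 8: employees 81 > 65 → exempt from Commercial Certificate.
Rule 9: employees 81 ≥ 32; is a home-based business; vehicles 9 < 17 → General Business Permit not required.

Small Employer Authorization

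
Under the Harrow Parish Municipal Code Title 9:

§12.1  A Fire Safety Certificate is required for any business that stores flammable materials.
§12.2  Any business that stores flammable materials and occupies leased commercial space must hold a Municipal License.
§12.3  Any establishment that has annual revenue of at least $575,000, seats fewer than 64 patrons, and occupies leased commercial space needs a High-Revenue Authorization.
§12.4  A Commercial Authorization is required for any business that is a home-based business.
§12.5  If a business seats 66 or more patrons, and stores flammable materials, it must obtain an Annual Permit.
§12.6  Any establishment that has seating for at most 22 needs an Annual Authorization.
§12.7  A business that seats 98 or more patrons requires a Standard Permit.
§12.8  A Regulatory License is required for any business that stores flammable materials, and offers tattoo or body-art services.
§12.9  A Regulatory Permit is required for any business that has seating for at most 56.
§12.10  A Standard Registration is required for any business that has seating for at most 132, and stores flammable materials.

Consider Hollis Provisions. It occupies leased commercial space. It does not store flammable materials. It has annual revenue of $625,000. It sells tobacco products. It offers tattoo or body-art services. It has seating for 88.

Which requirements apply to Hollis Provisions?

None

§12.1 does not store flammable materials → Fire Safety Certificate not required.
§12.2 does not store flammable materials; occupies leased commercial space → Municipal License not required.
§12.3 revenue $625,000 ≥ $575,000; seating 88 ≥ 64; occupies leased commercial space → High-Revenue Authorization not required.
§12.4 occupies leased commercial space (not: is a home-based business) → Commercial Authorization not required.
§12.5 seating 88 ≥ 66; does not store flammable materials → Annual Permit not required.
§12.6 seating 88 > 22 → Annual Authorization not required.
§12.7 seating 88 < 98 → Standard Permit not required.
§12.8 does not store flammable materials; offers tattoo or body-art services → Regulatory License not required.
§12.9 seating 88 > 56 → Regulatory Permit not required.
§12.10 seating 88 ≤ 132; does not store flammable materials → Standard Registration not required.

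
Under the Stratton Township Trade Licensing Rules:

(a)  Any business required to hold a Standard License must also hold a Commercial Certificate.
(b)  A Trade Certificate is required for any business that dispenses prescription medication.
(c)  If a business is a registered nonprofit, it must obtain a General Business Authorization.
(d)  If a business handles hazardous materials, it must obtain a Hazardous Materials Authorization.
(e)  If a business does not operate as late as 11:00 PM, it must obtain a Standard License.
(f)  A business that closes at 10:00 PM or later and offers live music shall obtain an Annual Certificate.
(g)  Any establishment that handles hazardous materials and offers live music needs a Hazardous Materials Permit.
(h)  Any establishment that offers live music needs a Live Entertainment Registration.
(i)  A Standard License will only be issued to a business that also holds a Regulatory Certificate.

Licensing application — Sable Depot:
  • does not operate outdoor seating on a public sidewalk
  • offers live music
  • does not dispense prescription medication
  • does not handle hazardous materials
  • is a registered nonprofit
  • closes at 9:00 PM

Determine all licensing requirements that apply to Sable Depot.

Commercial Certificate, General Business Authorization, Live Entertainment Registration, Regulatory Certificate, Standard License

(a) Standard License is required → Commercial Certificate also required.
(b) does not dispense prescription medication → Trade Certificate not required.
(c) is a registered nonprofit → General Business Authorization required.
(d) does not handle hazardous materials → Hazardous Materials Authorization not required.
(e) closes 9:00 PM, at/before 11:00 PM → Standard License required.
(f) closes 9:00 PM, at/before 10:00 PM; offers live music → Annual Certificate not required.
(g) does not handle hazardous materials; offers live music → Hazardous Materials Permit not required.
(h) offers live music → Live Entertainment Registration required.
(i) Standard License is required → Regulatory Certificate also required.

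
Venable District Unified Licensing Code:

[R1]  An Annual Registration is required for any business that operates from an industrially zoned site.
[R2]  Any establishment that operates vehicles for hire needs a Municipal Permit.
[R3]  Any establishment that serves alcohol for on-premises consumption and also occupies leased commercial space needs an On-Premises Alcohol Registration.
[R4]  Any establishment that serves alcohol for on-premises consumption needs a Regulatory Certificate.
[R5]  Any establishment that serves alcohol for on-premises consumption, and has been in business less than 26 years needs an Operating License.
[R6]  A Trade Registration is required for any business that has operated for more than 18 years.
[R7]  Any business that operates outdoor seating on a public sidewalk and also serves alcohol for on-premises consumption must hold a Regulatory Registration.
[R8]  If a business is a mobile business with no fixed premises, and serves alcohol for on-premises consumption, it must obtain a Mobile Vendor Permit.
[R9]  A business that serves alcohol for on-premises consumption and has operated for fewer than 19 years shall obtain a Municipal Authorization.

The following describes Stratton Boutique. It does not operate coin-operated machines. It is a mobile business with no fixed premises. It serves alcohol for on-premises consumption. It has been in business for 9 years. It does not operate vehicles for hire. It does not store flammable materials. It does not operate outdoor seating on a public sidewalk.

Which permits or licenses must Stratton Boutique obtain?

Mobile Vendor Permit, Municipal Authorization, Operating License, Regulatory Certificate

[R1] is a mobile business with no fixed premises (not: operates from an industrially zoned site) → Annual Registration not required.
[R2] does not operate vehicles for hire → Municipal Permit not required.
[R3] serves alcohol for on-premises consumption; is a mobile business with no fixed premises (not: occupies leased commercial space) → On-Premises Alcohol Registration not required.
[R4] serves alcohol for on-premises consumption → Regulatory Certificate required.
[R5] serves alcohol for on-premises consumption; years in business 9 < 26 → Operating License required.
[R6] years in business 9 ≤ 18 → Trade Registration not required.
[R7] does not operate outdoor seating on a public sidewalk; serves alcohol for on-premises consumption → Regulatory Registration not required.
[R8] is a mobile business with no fixed premises; serves alcohol for on-premises consumption → Mobile Vendor Permit required.
[R9] serves alcohol for on-premises consumption; years in business 9 < 19 → Municipal Authorization required.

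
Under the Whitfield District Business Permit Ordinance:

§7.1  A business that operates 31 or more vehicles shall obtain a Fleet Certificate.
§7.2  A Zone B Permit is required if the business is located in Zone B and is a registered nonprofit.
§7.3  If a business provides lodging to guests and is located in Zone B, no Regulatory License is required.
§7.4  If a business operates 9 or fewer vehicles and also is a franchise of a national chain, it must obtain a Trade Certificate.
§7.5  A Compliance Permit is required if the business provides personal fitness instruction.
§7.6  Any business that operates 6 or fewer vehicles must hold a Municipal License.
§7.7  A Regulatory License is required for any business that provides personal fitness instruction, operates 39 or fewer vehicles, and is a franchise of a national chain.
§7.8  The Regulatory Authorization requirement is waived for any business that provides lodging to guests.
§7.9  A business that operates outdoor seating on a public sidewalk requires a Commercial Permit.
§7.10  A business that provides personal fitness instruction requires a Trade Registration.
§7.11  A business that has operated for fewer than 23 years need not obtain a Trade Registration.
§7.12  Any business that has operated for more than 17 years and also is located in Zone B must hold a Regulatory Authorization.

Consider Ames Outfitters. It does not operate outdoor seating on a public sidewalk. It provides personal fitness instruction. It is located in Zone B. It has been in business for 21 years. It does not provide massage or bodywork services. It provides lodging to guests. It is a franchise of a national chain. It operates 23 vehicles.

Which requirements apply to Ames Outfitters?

§7.1 vehicles 23 < 31 → Fleet Certificate not required.
§7.2 is located in Zone B; is a franchise of a national chain (not: is a registered nonprofit) → Zone B Permit not required.
§7.3 provides lodging to guests; is located in Zone B → exempt from Regulatory License.
§7.4 vehicles 23 > 9; is a franchise of a national chain → Trade Certificate not required.
§7.5 provides personal fitness instruction → Compliance Permit required.
§7.6 vehicles 23 > 6 → Municipal License not required.
§7.7 provides personal fitness instruction; vehicles 23 ≤ 39; is a franchise of a national chain → Regulatory License required.
§7.8 provides lodging to guests → exempt from Regulatory Authorization.
§7.9 does not operate outdoor seating on a public sidewalk → Commercial Permit not required.
§7.10 provides personal fitness instruction → Trade Registration required.
§7.11 years in business 21 < 23 → exempt from Trade Registration.
§7.12 years in business 21 > 17; is located in Zone B → Regulatory Authorization required.

Compliance Permit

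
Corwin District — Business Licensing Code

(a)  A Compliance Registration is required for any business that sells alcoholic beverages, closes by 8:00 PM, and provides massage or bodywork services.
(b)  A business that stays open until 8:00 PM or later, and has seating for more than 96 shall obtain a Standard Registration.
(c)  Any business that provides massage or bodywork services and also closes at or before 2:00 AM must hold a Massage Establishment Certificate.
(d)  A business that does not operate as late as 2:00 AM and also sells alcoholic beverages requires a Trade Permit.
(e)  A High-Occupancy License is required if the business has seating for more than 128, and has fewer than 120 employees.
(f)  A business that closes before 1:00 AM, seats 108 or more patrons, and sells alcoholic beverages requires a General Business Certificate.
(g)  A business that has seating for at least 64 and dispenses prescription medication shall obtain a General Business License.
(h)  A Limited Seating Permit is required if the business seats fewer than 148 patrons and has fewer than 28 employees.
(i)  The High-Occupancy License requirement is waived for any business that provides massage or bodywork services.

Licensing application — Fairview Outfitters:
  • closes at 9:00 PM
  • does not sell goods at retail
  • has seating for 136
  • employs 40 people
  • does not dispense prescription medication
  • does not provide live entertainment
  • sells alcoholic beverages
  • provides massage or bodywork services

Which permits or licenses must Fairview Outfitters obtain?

General Business Certificate, Massage Establishment Certificate, Standard Registration, Trade Permit

(a) sells alcoholic beverages; closes 9:00 PM, after 8:00 PM; provides massage or bodywork services → Compliance Registration not required.
(b) closes 9:00 PM, after 8:00 PM; seating 136 > 96 → Standard Registration required.
(c) provides massage or bodywork services; closes 9:00 PM, at/before 2:00 AM → Massage Establishment Certificate required.
(d) closes 9:00 PM, at/before 2:00 AM; sells alcoholic beverages → Trade Permit required.
(e) seating 136 > 128; employees 40 < 120 → High-Occupancy License required.
(f) closes 9:00 PM, at/before 1:00 AM; seating 136 ≥ 108; sells alcoholic beverages → General Business Certificate required.
(g) seating 136 ≥ 64; does not dispense prescription medication → General Business License not required.
(h) seating 136 < 148; employees 40 ≥ 28 → Limited Seating Permit not required.
(i) provides massage or bodywork services → exempt from High-Occupancy License.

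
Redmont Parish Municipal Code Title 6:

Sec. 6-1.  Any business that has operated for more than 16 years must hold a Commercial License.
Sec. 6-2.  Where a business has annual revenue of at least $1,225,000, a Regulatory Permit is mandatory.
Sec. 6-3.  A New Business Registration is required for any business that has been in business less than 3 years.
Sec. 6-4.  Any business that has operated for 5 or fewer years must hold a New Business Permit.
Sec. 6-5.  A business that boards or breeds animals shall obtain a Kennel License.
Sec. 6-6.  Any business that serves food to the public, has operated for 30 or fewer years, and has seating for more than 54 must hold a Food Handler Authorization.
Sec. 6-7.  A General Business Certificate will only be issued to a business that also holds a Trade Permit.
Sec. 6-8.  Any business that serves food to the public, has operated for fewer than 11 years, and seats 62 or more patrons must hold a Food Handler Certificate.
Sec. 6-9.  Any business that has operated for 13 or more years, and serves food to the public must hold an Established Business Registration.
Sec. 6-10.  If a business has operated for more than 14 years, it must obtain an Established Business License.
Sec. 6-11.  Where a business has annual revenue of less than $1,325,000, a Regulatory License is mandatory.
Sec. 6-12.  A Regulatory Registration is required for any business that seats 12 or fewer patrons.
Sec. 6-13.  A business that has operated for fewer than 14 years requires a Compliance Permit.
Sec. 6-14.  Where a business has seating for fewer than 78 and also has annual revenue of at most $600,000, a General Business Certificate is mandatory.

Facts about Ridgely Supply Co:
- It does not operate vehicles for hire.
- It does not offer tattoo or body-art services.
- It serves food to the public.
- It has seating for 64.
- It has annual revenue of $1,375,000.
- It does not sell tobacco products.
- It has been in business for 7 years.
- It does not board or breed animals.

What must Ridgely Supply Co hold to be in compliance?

Sec. 6-1. years in business 7 ≤ 16 → Commercial License not required.
Sec. 6-2. revenue $1,375,000 ≥ $1,225,000 → Regulatory Permit required.
Sec. 6-3. years in business 7 ≥ 3 → New Business Registration not required.
Sec. 6-4. years in business 7 > 5 → New Business Permit not required.
Sec. 6-5. does not board or breed animals → Kennel License not required.
Sec. 6-6. serves food to the public; years in business 7 ≤ 30; seating 64 > 54 → Food Handler Authorization required.
Sec. 6-7. General Business Certificate is not required → no effect.
Sec. 6-8. serves food to the public; years in business 7 < 11; seating 64 ≥ 62 → Food Handler Certificate required.
Sec. 6-9. years in business 7 < 13; serves food to the public → Established Business Registration not required.
Sec. 6-10. years in business 7 ≤ 14 → Established Business License not required.
Sec. 6-11. revenue $1,375,000 ≥ $1,325,000 → Regulatory License not required.
Sec. 6-12. seating 64 > 12 → Regulatory Registration not required.
Sec. 6-13. years in business 7 < 14 → Compliance Permit required.
Sec. 6-14. seating 64 < 78; revenue $1,375,000 > $600,000 → General Business Certificate not required.

Compliance Permit, Food Handler Authorization, Food Handler Certificate, Regulatory Permit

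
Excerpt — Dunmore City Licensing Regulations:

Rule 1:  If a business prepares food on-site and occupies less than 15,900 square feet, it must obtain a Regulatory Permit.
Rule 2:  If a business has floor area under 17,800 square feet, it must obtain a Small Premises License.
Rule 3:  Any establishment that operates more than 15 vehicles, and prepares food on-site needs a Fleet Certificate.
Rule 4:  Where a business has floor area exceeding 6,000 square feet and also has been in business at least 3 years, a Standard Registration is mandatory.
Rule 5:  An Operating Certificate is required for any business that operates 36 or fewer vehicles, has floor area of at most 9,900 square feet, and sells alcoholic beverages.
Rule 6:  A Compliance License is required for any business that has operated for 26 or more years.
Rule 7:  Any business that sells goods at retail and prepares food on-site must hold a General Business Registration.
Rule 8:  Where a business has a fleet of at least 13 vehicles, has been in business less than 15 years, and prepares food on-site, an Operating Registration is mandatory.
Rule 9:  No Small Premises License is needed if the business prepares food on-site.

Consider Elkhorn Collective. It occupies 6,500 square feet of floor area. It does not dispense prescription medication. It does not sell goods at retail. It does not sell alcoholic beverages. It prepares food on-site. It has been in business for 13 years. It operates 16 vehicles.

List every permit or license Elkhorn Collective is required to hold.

Fleet Certificate, Operating Registration, Regulatory Permit, Standard Registration

Rule 1: prepares food on-site; floor area 6,500 square feet < 15,900 square feet → Regulatory Permit required.
Rule 2: floor area 6,500 square feet < 17,800 square feet → Small Premises License required.
Rule 3: vehicles 16 > 15; prepares food on-site → Fleet Certificate required.
Rule 4: floor area 6,500 square feet > 6,000 square feet; years in business 13 ≥ 3 → Standard Registration required.
Rule 5: vehicles 16 ≤ 36; floor area 6,500 square feet ≤ 9,900 square feet; does not sell alcoholic beverages → Operating Certificate not required.
Rule 6: years in business 13 < 26 → Compliance License not required.
Rule 7: does not sell goods at retail; prepares food on-site → General Business Registration not required.
Rule 8: vehicles 16 ≥ 13; years in business 13 < 15; prepares food on-site → Operating Registration required.
Rule 9: prepares food on-site → exempt from Small Premises License.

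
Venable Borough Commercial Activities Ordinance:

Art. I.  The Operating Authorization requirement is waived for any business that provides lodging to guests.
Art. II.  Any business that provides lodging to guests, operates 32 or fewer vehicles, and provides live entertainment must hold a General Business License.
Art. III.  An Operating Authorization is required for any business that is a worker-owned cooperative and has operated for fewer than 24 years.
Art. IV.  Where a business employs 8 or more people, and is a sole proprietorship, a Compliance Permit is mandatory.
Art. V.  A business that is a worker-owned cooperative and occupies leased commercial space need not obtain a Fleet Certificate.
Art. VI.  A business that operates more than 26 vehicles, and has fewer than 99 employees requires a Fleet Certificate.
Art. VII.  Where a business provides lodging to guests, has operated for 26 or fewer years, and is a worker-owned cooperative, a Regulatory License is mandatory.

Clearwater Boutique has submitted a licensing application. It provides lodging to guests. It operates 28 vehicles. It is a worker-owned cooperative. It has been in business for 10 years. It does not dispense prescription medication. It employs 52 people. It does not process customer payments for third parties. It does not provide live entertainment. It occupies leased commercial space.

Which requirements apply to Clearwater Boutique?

Regulatory License

Art. I. provides lodging to guests → exempt from Operating Authorization.
Art. II. provides lodging to guests; vehicles 28 ≤ 32; does not provide live entertainment → General Business License not required.
Art. III. is a worker-owned cooperative; years in business 10 < 24 → Operating Authorization required.
Art. IV. employees 52 ≥ 8; is a worker-owned cooperative (not: is a sole proprietorship) → Compliance Permit not required.
Art. V. is a worker-owned cooperative; occupies leased commercial space → exempt from Fleet Certificate.
Art. VI. vehicles 28 > 26; employees 52 < 99 → Fleet Certificate required.
Art. VII. provides lodging to guests; years in business 10 ≤ 26; is a worker-owned cooperative → Regulatory License required.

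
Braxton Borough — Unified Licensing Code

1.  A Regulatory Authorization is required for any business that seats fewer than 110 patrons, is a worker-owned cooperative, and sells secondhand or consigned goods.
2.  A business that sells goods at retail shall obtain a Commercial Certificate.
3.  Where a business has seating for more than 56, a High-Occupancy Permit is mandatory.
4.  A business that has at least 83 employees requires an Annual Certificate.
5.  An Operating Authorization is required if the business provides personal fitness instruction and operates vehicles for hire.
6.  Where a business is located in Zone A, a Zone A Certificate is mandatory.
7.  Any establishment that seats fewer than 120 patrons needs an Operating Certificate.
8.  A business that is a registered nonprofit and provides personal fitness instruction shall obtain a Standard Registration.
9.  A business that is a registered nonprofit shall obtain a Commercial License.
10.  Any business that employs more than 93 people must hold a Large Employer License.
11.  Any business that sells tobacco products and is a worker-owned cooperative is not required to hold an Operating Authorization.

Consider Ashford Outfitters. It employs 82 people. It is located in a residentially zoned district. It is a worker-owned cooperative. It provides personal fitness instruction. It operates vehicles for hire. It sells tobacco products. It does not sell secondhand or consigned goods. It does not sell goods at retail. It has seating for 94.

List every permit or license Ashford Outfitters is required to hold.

1. seating 94 < 110; is a worker-owned cooperative; does not sell secondhand or consigned goods → Regulatory Authorization not required.
2. does not sell goods at retail → Commercial Certificate not required.
3. seating 94 > 56 → High-Occupancy Permit required.
4. employees 82 < 83 → Annual Certificate not required.
5. provides personal fitness instruction; operates vehicles for hire → Operating Authorization required.
6. is located in a residentially zoned district (not: is located in Zone A) → Zone A Certificate not required.
7. seating 94 < 120 → Operating Certificate required.
8. is a worker-owned cooperative (not: is a registered nonprofit); provides personal fitness instruction → Standard Registration not required.
9. is a worker-owned cooperative (not: is a registered nonprofit) → Commercial License not required.
10. employees 82 ≤ 93 → Large Employer License not required.
11. sells tobacco products; is a worker-owned cooperative → exempt from Operating Authorization.

High-Occupancy Permit, Operating Certificate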